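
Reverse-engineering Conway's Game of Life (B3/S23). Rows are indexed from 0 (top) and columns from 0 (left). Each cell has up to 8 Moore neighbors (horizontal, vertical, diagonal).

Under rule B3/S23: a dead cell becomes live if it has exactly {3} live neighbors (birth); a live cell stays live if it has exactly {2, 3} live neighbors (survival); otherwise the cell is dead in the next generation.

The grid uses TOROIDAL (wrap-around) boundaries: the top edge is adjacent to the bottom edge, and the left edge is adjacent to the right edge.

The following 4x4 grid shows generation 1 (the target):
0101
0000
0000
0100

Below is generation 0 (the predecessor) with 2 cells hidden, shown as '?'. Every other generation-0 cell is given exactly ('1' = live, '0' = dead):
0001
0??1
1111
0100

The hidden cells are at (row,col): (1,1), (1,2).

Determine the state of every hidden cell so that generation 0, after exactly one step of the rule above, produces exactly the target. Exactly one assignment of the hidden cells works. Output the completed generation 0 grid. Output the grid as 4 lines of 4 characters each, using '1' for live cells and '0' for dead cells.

Answer: 0001
0111
1111
0100

Derivation:
Hidden generation-0 cells (in order): (1,1), (1,2).
A hidden cell only influences target cells in its own 3x3 neighborhood. Try each of the 2^2 = 4 assignments, step the completed generation 0 forward once under B3/S23, and compare with the target:
  (1,1)=0 (1,2)=0 -> step gives (0,0)='1' but target has '0' -> reject
  (1,1)=0 (1,2)=1 -> step gives (0,0)='1' but target has '0' -> reject
  (1,1)=1 (1,2)=0 -> step gives (0,1)='0' but target has '1' -> reject
  (1,1)=1 (1,2)=1 -> step reproduces the target at every cell -> ACCEPT
Unique solution: (1,1)=live, (1,2)=live.
Check: live-neighbor counts of every cell in the completed generation 0:
4352
6465
5564
5354
Applying B3/S23 to generation 0 with these counts gives:
0101
0000
0000
0100
which matches the target exactly.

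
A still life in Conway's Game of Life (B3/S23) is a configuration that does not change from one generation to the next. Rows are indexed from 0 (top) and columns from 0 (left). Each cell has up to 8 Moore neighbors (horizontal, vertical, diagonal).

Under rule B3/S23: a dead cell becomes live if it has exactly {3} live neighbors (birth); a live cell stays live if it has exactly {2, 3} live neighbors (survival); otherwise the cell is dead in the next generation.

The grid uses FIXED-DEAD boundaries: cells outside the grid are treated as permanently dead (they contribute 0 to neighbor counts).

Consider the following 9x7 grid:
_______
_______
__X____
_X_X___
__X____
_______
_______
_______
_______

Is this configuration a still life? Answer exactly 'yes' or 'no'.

Answer: yes

Derivation:
Compute generation 1 and compare to generation 0 (given above):
Generation 1:
_______
_______
__X____
_X_X___
__X____
_______
_______
_______
_______
The grids are IDENTICAL -> still life.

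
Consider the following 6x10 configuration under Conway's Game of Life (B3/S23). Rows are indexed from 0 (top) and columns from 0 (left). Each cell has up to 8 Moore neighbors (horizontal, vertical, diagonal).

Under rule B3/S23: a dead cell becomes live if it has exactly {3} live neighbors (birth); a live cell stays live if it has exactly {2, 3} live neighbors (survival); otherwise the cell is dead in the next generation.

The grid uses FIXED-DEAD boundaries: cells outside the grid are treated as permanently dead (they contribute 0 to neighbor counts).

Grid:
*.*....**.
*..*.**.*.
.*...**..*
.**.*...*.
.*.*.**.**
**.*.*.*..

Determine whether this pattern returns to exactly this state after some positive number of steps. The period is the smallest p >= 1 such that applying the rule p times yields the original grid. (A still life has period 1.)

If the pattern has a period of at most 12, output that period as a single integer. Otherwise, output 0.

Answer: 0

Derivation:
Simulating and comparing each generation to the original:
Gen 0 (original, given above): 28 live cells
Gen 1: 31 live cells, differs from original
Gen 2: 24 live cells, differs from original
Gen 3: 28 live cells, differs from original
Gen 4: 18 live cells, differs from original
Gen 5: 21 live cells, differs from original
Gen 6: 16 live cells, differs from original
Gen 7: 14 live cells, differs from original
Gen 8: 11 live cells, differs from original
Gen 9: 12 live cells, differs from original
Gen 10: 10 live cells, differs from original
Gen 11: 10 live cells, differs from original
Gen 12: 10 live cells, differs from original
No period found within 12 steps.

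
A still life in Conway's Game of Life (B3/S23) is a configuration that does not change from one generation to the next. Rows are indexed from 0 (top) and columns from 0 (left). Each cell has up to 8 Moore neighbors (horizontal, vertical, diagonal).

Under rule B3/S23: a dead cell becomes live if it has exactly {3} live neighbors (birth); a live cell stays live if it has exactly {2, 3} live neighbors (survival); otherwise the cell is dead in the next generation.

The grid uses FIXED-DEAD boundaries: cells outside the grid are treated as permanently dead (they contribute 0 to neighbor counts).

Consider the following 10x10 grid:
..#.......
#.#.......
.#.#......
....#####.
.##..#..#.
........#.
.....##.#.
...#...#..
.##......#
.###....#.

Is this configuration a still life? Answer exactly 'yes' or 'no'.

Compute generation 1 and compare to generation 0 (given above):
Generation 1:
.#........
..##......
.#######..
.#.######.
....##..##
.....##.##
......#.#.
..#...###.
.#......#.
.#.#......
Cell (0,1) differs: gen0=0 vs gen1=1 -> NOT a still life.

Answer: no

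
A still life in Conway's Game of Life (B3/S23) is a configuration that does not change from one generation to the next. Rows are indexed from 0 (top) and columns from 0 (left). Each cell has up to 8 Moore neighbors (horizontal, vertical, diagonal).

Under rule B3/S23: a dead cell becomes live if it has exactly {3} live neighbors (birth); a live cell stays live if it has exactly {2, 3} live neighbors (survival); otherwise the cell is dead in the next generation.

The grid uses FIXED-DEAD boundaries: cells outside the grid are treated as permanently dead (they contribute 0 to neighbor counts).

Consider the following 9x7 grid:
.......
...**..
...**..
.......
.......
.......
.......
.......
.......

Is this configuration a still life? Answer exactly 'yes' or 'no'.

Compute generation 1 and compare to generation 0 (given above):
Generation 1:
.......
...**..
...**..
.......
.......
.......
.......
.......
.......
The grids are IDENTICAL -> still life.

Answer: yes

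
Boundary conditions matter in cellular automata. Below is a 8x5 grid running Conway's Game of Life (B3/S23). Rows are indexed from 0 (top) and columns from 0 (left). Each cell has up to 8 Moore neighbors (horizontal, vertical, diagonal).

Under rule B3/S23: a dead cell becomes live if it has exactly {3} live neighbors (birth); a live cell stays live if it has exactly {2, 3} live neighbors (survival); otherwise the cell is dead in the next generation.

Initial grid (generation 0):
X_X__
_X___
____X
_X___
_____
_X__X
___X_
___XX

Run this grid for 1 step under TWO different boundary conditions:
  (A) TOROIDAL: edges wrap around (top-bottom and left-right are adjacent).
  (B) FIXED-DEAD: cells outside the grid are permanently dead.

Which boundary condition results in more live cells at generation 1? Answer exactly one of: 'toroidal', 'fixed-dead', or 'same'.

Under TOROIDAL boundary, generation 1:
XXXXX
XX___
X____
_____
X____
_____
X_XX_
__XXX
Population = 15

Under FIXED-DEAD boundary, generation 1:
_X___
_X___
_____
_____
_____
_____
__XX_
___XX
Population = 6

Comparison: toroidal=15, fixed-dead=6 -> toroidal

Answer: toroidal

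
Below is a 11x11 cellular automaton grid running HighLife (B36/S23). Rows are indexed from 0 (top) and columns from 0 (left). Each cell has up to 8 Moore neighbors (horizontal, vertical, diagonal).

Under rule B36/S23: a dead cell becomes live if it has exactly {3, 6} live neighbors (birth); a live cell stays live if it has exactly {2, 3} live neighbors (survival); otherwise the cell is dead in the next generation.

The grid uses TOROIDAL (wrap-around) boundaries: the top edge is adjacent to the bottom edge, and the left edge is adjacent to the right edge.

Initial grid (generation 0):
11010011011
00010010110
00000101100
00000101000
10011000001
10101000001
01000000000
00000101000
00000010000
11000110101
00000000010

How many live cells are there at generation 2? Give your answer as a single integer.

Answer: 44

Derivation:
Simulating step by step:
Generation 0 (given above): 35 live cells
Generation 1: 38 live cells
10100011000
10101101000
00001100010
00000101100
11011100001
00101000001
11000000000
00000010000
10000000000
10000111011
10100100001
Generation 2: 44 live cells
11101001000
00001001101
00010001000
10011000111
11110110011
10101100001
11000000000
11000000000
10000101000
00000110010
00000110110
Population at generation 2: 44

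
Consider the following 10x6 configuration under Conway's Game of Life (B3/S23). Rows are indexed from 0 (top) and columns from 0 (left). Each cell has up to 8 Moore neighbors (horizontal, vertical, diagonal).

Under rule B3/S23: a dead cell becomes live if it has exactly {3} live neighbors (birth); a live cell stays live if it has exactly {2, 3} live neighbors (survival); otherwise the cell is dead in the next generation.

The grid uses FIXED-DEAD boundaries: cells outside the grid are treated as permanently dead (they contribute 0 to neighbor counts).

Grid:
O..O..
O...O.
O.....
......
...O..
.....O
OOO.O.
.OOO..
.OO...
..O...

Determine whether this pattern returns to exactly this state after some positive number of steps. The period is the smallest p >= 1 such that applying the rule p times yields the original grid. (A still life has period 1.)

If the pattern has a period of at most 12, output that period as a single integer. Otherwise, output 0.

Simulating and comparing each generation to the original:
Gen 0 (original, given above): 17 live cells
Gen 1: 10 live cells, differs from original
Gen 2: 9 live cells, differs from original
Gen 3: 5 live cells, differs from original
Gen 4: 3 live cells, differs from original
Gen 5: 3 live cells, differs from original
Gen 6: 3 live cells, differs from original
Gen 7: 3 live cells, differs from original
Gen 8: 3 live cells, differs from original
Gen 9: 3 live cells, differs from original
Gen 10: 3 live cells, differs from original
Gen 11: 3 live cells, differs from original
Gen 12: 3 live cells, differs from original
No period found within 12 steps.

Answer: 0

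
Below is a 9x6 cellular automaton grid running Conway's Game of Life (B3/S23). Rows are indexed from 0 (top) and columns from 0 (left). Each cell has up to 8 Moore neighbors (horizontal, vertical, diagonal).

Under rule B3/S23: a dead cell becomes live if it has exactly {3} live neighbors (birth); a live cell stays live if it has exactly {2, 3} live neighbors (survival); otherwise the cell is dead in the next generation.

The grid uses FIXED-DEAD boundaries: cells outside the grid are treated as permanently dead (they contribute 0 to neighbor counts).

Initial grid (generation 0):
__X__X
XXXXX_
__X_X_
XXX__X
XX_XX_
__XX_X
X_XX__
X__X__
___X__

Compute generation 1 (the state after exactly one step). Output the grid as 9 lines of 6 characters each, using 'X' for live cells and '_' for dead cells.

Answer: __X_X_
____XX
____XX
X____X
X____X
X_____
______
_X_XX_
______

Derivation:
Simulating step by step:
Generation 0 (given above): 26 live cells
Generation 1: 14 live cells
(generation 1 grid is the final answer)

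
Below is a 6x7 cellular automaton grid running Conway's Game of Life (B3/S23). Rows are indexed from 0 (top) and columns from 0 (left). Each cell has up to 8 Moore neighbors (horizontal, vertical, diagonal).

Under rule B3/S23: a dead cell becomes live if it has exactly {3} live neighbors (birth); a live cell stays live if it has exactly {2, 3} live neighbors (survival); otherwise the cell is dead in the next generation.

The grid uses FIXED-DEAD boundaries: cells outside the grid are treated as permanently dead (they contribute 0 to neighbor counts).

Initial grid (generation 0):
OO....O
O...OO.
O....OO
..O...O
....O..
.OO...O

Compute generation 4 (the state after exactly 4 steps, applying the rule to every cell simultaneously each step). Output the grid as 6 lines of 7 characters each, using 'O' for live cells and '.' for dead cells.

Simulating step by step:
Generation 0 (given above): 15 live cells
Generation 1: 13 live cells
OO...O.
O...O..
.O..O.O
......O
.OOO.O.
.......
Generation 2: 10 live cells
OO.....
O...O..
.......
.O.OO.O
..O....
..O....
Generation 3: 11 live cells
OO.....
OO.....
...OOO.
..OO...
.OO....
.......
Generation 4: 13 live cells
(generation 4 grid is the final answer)

Answer: OO.....
OOO.O..
.O.OO..
.O.....
.OOO...
.......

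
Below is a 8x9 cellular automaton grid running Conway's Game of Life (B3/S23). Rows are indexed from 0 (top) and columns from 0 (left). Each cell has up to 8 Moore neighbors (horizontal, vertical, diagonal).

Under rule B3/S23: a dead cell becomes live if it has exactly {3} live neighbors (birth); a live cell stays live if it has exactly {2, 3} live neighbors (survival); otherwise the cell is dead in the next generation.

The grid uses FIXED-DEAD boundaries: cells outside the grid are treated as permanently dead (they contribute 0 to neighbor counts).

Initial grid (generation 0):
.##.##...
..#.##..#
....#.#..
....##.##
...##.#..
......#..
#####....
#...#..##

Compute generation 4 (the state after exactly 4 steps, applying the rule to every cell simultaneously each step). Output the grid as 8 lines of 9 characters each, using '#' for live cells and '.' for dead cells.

Simulating step by step:
Generation 0 (given above): 27 live cells
Generation 1: 24 live cells
.##.##...
.##...#..
......#.#
.......#.
...##.#..
.#.......
######.#.
#.#.#....
Generation 2: 23 live cells
.###.#...
.###..##.
......#..
.....###.
.........
##....#..
#...##...
#.#.##...
Generation 3: 27 live cells
.#.##.#..
.#.#####.
..#......
.....###.
.....#.#.
##...#...
#..##.#..
.#.###...
Generation 4: 22 live cells
(generation 4 grid is the final answer)

Answer: ...#..##.
.#....##.
..##.....
.....#.#.
....##.#.
##...#...
#..#..#..
..##.#...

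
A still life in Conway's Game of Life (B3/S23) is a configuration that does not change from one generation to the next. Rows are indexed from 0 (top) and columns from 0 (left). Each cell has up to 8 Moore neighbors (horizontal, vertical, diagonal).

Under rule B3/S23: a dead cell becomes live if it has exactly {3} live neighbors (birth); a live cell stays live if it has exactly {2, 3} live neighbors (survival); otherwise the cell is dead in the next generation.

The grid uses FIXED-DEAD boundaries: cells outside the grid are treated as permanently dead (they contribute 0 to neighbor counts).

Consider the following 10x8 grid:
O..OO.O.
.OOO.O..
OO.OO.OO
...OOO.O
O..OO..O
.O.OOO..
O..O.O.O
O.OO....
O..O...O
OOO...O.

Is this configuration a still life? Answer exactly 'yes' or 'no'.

Compute generation 1 and compare to generation 0 (given above):
Generation 1:
.O.OOO..
.......O
OO.....O
OO.....O
........
OO...O..
O....OO.
O.OO..O.
O..O....
OOO.....
Cell (0,0) differs: gen0=1 vs gen1=0 -> NOT a still life.

Answer: no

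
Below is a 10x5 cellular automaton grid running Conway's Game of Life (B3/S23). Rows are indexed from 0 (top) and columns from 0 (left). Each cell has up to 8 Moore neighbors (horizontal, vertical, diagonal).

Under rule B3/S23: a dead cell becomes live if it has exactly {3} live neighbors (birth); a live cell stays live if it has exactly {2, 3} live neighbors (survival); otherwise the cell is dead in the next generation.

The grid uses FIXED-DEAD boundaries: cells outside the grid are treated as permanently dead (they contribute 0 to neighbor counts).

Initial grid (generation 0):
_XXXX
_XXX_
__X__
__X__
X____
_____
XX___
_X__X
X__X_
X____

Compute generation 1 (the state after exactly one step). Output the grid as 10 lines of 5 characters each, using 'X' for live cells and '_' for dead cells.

Answer: _X__X
____X
_____
_X___
_____
XX___
XX___
_XX__
XX___
_____

Derivation:
Simulating step by step:
Generation 0 (given above): 17 live cells
Generation 1: 12 live cells
(generation 1 grid is the final answer)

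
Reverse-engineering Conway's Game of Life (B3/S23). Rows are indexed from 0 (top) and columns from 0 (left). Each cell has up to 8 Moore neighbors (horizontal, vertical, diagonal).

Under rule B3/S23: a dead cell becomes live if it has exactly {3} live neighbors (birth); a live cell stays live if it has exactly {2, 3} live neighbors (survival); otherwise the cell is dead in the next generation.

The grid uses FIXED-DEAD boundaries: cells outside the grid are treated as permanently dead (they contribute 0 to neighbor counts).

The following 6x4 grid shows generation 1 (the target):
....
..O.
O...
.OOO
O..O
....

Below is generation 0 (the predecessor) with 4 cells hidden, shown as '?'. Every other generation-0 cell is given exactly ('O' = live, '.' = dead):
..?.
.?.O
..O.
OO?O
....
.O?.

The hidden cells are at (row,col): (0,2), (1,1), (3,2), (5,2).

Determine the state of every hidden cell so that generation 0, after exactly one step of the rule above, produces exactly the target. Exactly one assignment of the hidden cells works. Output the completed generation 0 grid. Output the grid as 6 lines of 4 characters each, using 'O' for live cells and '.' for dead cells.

Hidden generation-0 cells (in order): (0,2), (1,1), (3,2), (5,2).
A hidden cell only influences target cells in its own 3x3 neighborhood. Try each of the 2^4 = 16 assignments, step the completed generation 0 forward once under B3/S23, and compare with the target:
  (0,2)=. (1,1)=. (3,2)=. (5,2)=. -> step gives (1,2)='.' but target has 'O' -> reject
  (0,2)=. (1,1)=. (3,2)=. (5,2)=O -> step gives (1,2)='.' but target has 'O' -> reject
  (0,2)=. (1,1)=. (3,2)=O (5,2)=. -> step gives (1,2)='.' but target has 'O' -> reject
  (0,2)=. (1,1)=. (3,2)=O (5,2)=O -> step gives (1,2)='.' but target has 'O' -> reject
  (0,2)=. (1,1)=O (3,2)=. (5,2)=. -> step gives (2,3)='O' but target has '.' -> reject
  (0,2)=. (1,1)=O (3,2)=. (5,2)=O -> step gives (2,3)='O' but target has '.' -> reject
  (0,2)=. (1,1)=O (3,2)=O (5,2)=. -> step gives (4,3)='.' but target has 'O' -> reject
  (0,2)=. (1,1)=O (3,2)=O (5,2)=O -> step reproduces the target at every cell -> ACCEPT
  (0,2)=O (1,1)=. (3,2)=. (5,2)=. -> step gives (1,3)='O' but target has '.' -> reject
  (0,2)=O (1,1)=. (3,2)=. (5,2)=O -> step gives (1,3)='O' but target has '.' -> reject
  (0,2)=O (1,1)=. (3,2)=O (5,2)=. -> step gives (1,3)='O' but target has '.' -> reject
  (0,2)=O (1,1)=. (3,2)=O (5,2)=O -> step gives (1,3)='O' but target has '.' -> reject
  (0,2)=O (1,1)=O (3,2)=. (5,2)=. -> step gives (0,2)='O' but target has '.' -> reject
  (0,2)=O (1,1)=O (3,2)=. (5,2)=O -> step gives (0,2)='O' but target has '.' -> reject
  (0,2)=O (1,1)=O (3,2)=O (5,2)=. -> step gives (0,2)='O' but target has '.' -> reject
  (0,2)=O (1,1)=O (3,2)=O (5,2)=O -> step gives (0,2)='O' but target has '.' -> reject
Unique solution: (0,2)=dead, (1,1)=live, (3,2)=live, (5,2)=live.
Check: live-neighbor counts of every cell in the completed generation 0:
1121
1131
3554
1332
3553
1111
Applying B3/S23 to generation 0 with these counts gives:
....
..O.
O...
.OOO
O..O
....
which matches the target exactly.

Answer: ....
.O.O
..O.
OOOO
....
.OO.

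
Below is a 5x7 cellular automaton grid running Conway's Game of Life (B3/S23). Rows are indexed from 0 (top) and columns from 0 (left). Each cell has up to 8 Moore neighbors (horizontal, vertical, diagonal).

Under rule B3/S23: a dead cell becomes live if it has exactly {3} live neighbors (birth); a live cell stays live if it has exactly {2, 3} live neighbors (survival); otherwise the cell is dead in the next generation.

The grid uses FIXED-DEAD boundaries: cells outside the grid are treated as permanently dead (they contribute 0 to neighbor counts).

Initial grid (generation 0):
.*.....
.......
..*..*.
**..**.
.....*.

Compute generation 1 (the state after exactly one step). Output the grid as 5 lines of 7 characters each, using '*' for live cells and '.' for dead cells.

Simulating step by step:
Generation 0 (given above): 8 live cells
Generation 1: 9 live cells
(generation 1 grid is the final answer)

Answer: .......
.......
.*..**.
.*..***
....**.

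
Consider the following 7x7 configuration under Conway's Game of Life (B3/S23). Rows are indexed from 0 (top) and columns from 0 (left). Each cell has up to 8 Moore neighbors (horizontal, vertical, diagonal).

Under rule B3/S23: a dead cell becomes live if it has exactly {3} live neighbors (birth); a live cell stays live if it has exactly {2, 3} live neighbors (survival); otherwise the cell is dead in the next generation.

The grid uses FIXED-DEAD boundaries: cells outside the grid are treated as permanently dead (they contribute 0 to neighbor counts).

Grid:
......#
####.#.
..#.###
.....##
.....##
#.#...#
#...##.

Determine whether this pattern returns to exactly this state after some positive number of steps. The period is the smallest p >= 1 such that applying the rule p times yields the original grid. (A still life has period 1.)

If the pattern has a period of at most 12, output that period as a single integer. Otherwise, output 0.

Answer: 0

Derivation:
Simulating and comparing each generation to the original:
Gen 0 (original, given above): 20 live cells
Gen 1: 11 live cells, differs from original
Gen 2: 8 live cells, differs from original
Gen 3: 7 live cells, differs from original
Gen 4: 8 live cells, differs from original
Gen 5: 8 live cells, differs from original
Gen 6: 8 live cells, differs from original
Gen 7: 8 live cells, differs from original
Gen 8: 8 live cells, differs from original
Gen 9: 8 live cells, differs from original
Gen 10: 8 live cells, differs from original
Gen 11: 8 live cells, differs from original
Gen 12: 8 live cells, differs from original
No period found within 12 steps.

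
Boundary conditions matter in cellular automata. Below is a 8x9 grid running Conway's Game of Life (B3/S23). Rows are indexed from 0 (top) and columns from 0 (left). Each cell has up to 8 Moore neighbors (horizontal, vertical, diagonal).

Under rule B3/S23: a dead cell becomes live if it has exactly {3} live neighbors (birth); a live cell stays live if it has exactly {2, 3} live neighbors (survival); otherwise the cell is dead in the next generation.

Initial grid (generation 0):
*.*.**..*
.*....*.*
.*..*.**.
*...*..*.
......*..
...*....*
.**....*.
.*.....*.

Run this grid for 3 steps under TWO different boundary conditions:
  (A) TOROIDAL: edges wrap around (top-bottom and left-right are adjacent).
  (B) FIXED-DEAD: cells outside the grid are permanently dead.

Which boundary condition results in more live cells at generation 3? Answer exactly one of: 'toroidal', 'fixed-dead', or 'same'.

Answer: toroidal

Derivation:
Under TOROIDAL boundary, generation 3:
**.*.*...
.*.**.*.*
.*.*..*.*
*.....*.*
.....**..
..**.....
.*.**....
...**...*
Population = 26

Under FIXED-DEAD boundary, generation 3:
..**..**.
**......*
...*....*
.........
.....*...
..*......
...*..***
..*......
Population = 16

Comparison: toroidal=26, fixed-dead=16 -> toroidal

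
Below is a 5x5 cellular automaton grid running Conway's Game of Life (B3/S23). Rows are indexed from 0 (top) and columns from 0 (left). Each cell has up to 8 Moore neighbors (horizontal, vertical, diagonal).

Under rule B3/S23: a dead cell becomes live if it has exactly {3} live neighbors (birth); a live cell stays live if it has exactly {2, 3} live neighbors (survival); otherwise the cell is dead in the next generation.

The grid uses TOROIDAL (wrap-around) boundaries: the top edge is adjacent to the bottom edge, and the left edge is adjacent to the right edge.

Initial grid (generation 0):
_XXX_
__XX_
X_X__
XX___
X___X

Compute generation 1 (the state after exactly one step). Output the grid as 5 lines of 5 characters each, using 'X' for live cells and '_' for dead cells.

Simulating step by step:
Generation 0 (given above): 11 live cells
Generation 1: 9 live cells
(generation 1 grid is the final answer)

Answer: XX___
____X
X_XXX
_____
___XX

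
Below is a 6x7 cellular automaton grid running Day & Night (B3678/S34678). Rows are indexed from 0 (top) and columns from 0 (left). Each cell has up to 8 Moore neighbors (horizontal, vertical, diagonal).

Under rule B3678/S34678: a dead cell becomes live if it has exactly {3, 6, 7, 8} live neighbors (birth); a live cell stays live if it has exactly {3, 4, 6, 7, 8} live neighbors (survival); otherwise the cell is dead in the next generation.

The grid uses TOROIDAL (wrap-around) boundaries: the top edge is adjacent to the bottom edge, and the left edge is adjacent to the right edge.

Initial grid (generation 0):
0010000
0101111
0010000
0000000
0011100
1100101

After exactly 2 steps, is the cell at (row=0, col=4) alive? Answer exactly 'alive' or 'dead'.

Simulating step by step:
Generation 0 (given above): 14 live cells
Generation 1: 12 live cells
0010000
0001000
0001110
0010000
1101010
0100010
Generation 2: 16 live cells
0000000
0011000
0011100
0110011
0100101
1100101

Cell (0,4) at generation 2: 0 -> dead

Answer: dead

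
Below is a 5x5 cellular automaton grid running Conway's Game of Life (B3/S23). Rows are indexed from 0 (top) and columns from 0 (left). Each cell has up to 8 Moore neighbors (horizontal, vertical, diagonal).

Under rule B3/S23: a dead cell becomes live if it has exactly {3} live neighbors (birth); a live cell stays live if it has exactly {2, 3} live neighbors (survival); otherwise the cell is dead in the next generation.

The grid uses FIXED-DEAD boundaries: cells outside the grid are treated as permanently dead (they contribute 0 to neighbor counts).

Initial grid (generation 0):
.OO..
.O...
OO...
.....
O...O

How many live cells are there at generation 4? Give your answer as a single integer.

Simulating step by step:
Generation 0 (given above): 7 live cells
Generation 1: 6 live cells
.OO..
.....
OO...
OO...
.....
Generation 2: 6 live cells
.....
O.O..
OO...
OO...
.....
Generation 3: 4 live cells
.....
O....
..O..
OO...
.....
Generation 4: 2 live cells
.....
.....
O....
.O...
.....
Population at generation 4: 2

Answer: 2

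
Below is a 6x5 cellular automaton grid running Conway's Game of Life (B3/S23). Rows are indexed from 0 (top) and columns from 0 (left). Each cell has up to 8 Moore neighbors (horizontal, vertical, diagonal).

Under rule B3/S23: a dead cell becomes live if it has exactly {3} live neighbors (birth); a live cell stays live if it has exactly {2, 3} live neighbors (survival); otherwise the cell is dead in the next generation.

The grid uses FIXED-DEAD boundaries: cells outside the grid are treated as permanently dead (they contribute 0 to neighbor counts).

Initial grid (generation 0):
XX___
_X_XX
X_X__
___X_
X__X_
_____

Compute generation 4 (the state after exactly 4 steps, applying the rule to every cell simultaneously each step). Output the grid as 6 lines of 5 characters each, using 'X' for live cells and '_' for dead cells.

Simulating step by step:
Generation 0 (given above): 10 live cells
Generation 1: 10 live cells
XXX__
___X_
_XX_X
_XXX_
_____
_____
Generation 2: 9 live cells
_XX__
X__X_
_X__X
_X_X_
__X__
_____
Generation 3: 11 live cells
_XX__
X__X_
XX_XX
_X_X_
__X__
_____
Generation 4: 14 live cells
(generation 4 grid is the final answer)

Answer: _XX__
X__XX
XX_XX
XX_XX
__X__
_____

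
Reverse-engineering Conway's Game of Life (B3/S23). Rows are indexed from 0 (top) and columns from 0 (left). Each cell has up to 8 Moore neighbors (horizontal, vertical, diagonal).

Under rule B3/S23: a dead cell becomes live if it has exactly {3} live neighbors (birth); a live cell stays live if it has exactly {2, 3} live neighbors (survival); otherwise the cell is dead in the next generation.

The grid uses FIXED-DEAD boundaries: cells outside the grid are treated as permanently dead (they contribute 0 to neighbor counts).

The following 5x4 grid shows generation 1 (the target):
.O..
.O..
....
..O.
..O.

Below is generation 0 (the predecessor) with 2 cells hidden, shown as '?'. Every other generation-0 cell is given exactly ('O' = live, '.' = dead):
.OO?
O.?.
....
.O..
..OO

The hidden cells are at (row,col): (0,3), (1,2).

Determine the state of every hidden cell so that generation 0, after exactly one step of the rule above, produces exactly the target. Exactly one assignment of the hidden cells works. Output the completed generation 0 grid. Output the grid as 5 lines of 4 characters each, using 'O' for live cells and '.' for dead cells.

Hidden generation-0 cells (in order): (0,3), (1,2).
A hidden cell only influences target cells in its own 3x3 neighborhood. Try each of the 2^2 = 4 assignments, step the completed generation 0 forward once under B3/S23, and compare with the target:
  (0,3)=. (1,2)=. -> step reproduces the target at every cell -> ACCEPT
  (0,3)=. (1,2)=O -> step gives (0,2)='O' but target has '.' -> reject
  (0,3)=O (1,2)=. -> step gives (0,2)='O' but target has '.' -> reject
  (0,3)=O (1,2)=O -> step gives (0,2)='O' but target has '.' -> reject
Unique solution: (0,3)=dead, (1,2)=dead.
Check: live-neighbor counts of every cell in the completed generation 0:
2211
1321
2210
1132
1221
Applying B3/S23 to generation 0 with these counts gives:
.O..
.O..
....
..O.
..O.
which matches the target exactly.

Answer: .OO.
O...
....
.O..
..OO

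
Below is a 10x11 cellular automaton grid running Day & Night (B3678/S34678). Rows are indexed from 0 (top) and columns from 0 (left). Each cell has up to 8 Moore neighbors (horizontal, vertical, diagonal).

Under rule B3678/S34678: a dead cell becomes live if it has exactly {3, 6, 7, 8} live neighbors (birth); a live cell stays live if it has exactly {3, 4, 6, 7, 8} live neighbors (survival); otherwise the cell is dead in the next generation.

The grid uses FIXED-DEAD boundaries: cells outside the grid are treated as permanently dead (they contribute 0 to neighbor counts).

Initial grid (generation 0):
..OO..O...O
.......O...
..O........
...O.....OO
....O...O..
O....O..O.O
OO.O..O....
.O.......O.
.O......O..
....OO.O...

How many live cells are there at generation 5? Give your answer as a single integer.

Simulating step by step:
Generation 0 (given above): 26 live cells
Generation 1: 12 live cells
...........
..OO.......
...........
...........
..........O
.O..O..O.O.
OOO......O.
.O.........
...........
...........
Generation 2: 12 live cells
...........
...........
...........
...........
...........
OOO.....O.O
OOO.....O..
OOO........
...........
...........
Generation 3: 10 live cells
...........
...........
...........
...........
.O.........
O.O......O.
.O.O.....O.
O.O........
.O.........
...........
Generation 4: 4 live cells
...........
...........
...........
...........
...........
..O........
OO.........
..O........
...........
...........
Generation 5: 4 live cells
...........
...........
...........
...........
...........
.O.........
.OO........
.O.........
...........
...........
Population at generation 5: 4

Answer: 4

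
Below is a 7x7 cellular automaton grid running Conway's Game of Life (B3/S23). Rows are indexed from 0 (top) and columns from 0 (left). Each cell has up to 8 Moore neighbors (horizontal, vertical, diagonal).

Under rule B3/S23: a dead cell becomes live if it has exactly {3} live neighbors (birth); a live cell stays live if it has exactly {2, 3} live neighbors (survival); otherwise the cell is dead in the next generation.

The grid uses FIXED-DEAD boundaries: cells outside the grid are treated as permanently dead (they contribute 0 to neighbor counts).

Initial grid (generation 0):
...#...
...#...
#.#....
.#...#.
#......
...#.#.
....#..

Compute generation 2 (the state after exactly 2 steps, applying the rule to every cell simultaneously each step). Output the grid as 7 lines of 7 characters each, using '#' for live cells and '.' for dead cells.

Simulating step by step:
Generation 0 (given above): 10 live cells
Generation 1: 9 live cells
.......
..##...
.##....
##.....
....#..
....#..
....#..
Generation 2: 11 live cells
(generation 2 grid is the final answer)

Answer: .......
.###...
#..#...
###....
.......
...###.
.......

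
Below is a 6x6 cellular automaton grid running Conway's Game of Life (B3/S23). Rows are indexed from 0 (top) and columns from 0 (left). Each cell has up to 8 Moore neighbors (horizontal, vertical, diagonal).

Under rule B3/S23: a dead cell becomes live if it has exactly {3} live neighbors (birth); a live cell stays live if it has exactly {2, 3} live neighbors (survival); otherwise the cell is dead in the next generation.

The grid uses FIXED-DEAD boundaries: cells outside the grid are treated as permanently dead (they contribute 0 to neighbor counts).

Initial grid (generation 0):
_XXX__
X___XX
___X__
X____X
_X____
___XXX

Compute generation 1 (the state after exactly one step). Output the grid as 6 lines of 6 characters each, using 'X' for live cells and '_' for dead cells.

Answer: _XXXX_
_X__X_
_____X
______
_____X
____X_

Derivation:
Simulating step by step:
Generation 0 (given above): 13 live cells
Generation 1: 9 live cells
(generation 1 grid is the final answer)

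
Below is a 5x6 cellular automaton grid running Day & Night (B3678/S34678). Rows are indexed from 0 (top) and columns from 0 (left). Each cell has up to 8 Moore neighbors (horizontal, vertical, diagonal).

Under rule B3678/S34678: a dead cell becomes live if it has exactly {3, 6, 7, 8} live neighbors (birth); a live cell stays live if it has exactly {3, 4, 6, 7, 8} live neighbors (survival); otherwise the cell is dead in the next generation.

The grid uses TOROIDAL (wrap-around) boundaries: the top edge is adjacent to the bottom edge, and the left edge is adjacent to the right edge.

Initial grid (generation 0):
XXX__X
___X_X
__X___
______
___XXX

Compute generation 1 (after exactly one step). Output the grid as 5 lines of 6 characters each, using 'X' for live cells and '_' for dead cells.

Simulating step by step:
Generation 0 (given above): 10 live cells
Generation 1: 11 live cells
(generation 1 grid is the final answer)

Answer: X_X_XX
____X_
______
___XX_
_XX_XX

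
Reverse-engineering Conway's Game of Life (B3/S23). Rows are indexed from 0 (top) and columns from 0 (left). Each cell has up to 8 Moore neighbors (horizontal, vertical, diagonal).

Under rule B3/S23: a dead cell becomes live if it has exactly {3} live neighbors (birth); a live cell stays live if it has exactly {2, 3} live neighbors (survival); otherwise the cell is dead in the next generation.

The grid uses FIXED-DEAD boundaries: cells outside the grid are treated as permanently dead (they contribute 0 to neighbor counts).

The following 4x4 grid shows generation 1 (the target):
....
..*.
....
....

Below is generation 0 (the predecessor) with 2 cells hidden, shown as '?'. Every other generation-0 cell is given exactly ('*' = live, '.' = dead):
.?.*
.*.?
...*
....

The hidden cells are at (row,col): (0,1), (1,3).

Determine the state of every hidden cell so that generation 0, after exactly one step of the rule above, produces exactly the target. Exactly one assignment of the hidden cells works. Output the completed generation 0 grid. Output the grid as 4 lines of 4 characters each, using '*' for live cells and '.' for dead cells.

Hidden generation-0 cells (in order): (0,1), (1,3).
A hidden cell only influences target cells in its own 3x3 neighborhood. Try each of the 2^2 = 4 assignments, step the completed generation 0 forward once under B3/S23, and compare with the target:
  (0,1)=. (1,3)=. -> step reproduces the target at every cell -> ACCEPT
  (0,1)=. (1,3)=* -> step gives (0,2)='*' but target has '.' -> reject
  (0,1)=* (1,3)=. -> step gives (0,2)='*' but target has '.' -> reject
  (0,1)=* (1,3)=* -> step gives (1,2)='.' but target has '*' -> reject
Unique solution: (0,1)=dead, (1,3)=dead.
Check: live-neighbor counts of every cell in the completed generation 0:
1120
1032
1120
0011
Applying B3/S23 to generation 0 with these counts gives:
....
..*.
....
....
which matches the target exactly.

Answer: ...*
.*..
...*
....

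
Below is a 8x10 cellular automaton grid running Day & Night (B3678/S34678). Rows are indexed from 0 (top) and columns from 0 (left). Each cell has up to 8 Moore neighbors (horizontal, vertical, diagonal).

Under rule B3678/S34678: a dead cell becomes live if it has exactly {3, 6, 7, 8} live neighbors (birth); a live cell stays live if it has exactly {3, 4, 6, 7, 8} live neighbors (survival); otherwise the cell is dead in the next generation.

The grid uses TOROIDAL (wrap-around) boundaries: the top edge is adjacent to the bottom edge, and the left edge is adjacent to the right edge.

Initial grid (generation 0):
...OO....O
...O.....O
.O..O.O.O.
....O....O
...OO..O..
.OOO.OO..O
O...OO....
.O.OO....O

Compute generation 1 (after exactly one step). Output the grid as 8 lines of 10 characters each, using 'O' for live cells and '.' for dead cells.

Simulating step by step:
Generation 0 (given above): 27 live cells
Generation 1: 32 live cells
(generation 1 grid is the final answer)

Answer: ...OO...O.
O.OO.O..O.
O..O.O...O
....O..OO.
O..OO.O.O.
O.OOOOO...
O....OO..O
..OO......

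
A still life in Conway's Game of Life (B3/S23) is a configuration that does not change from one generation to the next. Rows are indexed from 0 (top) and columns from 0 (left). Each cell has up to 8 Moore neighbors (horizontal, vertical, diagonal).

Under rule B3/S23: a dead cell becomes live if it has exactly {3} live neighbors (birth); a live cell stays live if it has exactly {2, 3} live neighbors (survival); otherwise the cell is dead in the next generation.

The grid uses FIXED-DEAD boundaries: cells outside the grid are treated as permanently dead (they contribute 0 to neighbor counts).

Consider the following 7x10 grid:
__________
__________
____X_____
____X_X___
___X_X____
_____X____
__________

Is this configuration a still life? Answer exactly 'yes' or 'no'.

Answer: no

Derivation:
Compute generation 1 and compare to generation 0 (given above):
Generation 1:
__________
__________
_____X____
___XX_____
_____XX___
____X_____
__________
Cell (2,4) differs: gen0=1 vs gen1=0 -> NOT a still life.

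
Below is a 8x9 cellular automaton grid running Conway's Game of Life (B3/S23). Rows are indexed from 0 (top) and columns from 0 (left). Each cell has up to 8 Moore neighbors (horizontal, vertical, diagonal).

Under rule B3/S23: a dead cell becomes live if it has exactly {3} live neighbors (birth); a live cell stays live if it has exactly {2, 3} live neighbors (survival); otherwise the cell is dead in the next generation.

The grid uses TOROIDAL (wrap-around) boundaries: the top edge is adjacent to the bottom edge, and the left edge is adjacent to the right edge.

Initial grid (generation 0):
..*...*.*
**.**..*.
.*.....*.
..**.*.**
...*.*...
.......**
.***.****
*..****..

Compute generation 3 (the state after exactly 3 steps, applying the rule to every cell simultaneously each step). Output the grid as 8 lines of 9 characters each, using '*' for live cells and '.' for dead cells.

Simulating step by step:
Generation 0 (given above): 31 live cells
Generation 1: 24 live cells
..*...*.*
**.*..**.
.*.....*.
..**...**
..**.....
*..*.*..*
.***.....
*........
Generation 2: 23 live cells
..*...*.*
**....*..
.*.*.....
.*.*...**
**.....*.
*........
.****...*
*..*.....
Generation 3: 25 live cells
(generation 3 grid is the final answer)

Answer: ..*....**
**.....*.
.*.....**
.*.....**
.**....*.
...*.....
.****...*
*...*..**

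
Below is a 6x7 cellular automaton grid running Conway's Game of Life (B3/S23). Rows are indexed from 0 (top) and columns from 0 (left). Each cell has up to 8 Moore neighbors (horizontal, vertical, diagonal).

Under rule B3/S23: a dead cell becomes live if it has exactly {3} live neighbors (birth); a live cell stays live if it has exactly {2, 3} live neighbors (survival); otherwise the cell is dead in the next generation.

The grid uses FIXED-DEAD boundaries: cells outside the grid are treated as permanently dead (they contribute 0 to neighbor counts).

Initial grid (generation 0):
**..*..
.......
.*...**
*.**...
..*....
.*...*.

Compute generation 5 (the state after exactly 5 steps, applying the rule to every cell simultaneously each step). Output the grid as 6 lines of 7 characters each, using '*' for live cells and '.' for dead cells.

Simulating step by step:
Generation 0 (given above): 12 live cells
Generation 1: 9 live cells
.......
**...*.
.**....
..**...
..**...
.......
Generation 2: 7 live cells
.......
***....
*..*...
.......
..**...
.......
Generation 3: 8 live cells
.*.....
***....
*.*....
..**...
.......
.......
Generation 4: 9 live cells
***....
*.*....
*......
.***...
.......
.......
Generation 5: 9 live cells
(generation 5 grid is the final answer)

Answer: *.*....
*.*....
*..*...
.**....
..*....
.......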